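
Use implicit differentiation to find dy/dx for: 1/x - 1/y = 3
Differentiate the relation implicitly: treat y = y(x) and apply the chain rule, so every y-derivative picks up a y' = dy/dx factor.

With everything moved to the left-hand side, differentiate term by term:
  d/dx[-1/y] = y'/y^2
  d/dx[1/x] = -1/x^2
  d/dx[-3] = 0

Separating the contributions that come from x directly and those that come through y:
  without y':      -1/x^2
  multiplying y':  y^(-2)

so (-1/x^2) + (y^(-2))·y' = 0, and therefore
  dy/dx = -(-1/x^2)/(y^(-2)) = y^2/x^2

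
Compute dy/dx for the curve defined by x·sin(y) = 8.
Take d/dx of both sides. Since y is implicitly a function of x, the chain rule attaches a y' = dy/dx factor whenever we differentiate through y.

Set F(x, y) = (left side) − (right side), so the curve is F = 0. Differentiating each term of F:
  d/dx[x·sin(y)] = x·y'·cos(y) + sin(y)
  d/dx[-8] = 0

Collecting, the y'-free part is the partial derivative in x and the y' coefficient is the partial derivative in y:
  ∂F/∂x = sin(y)
  ∂F/∂y = x·cos(y)

so d/dx[F(x, y(x))] = ∂F/∂x + (∂F/∂y)·y' = 0. Rearranging,
  dy/dx = -(∂F/∂x)/(∂F/∂y) = -(sin(y))/(x·cos(y)) = -tan(y)/x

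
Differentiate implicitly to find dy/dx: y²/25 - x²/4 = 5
Take d/dx of both sides. Since y is implicitly a function of x, the chain rule attaches a y' = dy/dx factor whenever we differentiate through y.

Set F(x, y) = (left side) − (right side), so the curve is F = 0. Differentiating each term of F:
  d/dx[-x^2/4] = -x/2
  d/dx[y^2/25] = 2y·y'/25
  d/dx[-5] = 0

Collecting, the y'-free part is the partial derivative in x and the y' coefficient is the partial derivative in y:
  ∂F/∂x = -x/2
  ∂F/∂y = 2y/25

so d/dx[F(x, y(x))] = ∂F/∂x + (∂F/∂y)·y' = 0. Rearranging,
  dy/dx = -(∂F/∂x)/(∂F/∂y) = -(-x/2)/(2y/25) = 25x/(4y)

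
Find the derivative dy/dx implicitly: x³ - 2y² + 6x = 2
Differentiate the relation implicitly: treat y = y(x) and apply the chain rule, so every y-derivative picks up a y' = dy/dx factor.

With everything moved to the left-hand side, differentiate term by term:
  d/dx[x^3] = 3x^2
  d/dx[6x] = 6
  d/dx[-2y^2] = -4y·y'
  d/dx[-2] = 0

Separating the contributions that come from x directly and those that come through y:
  without y':      3x^2 + 6
  multiplying y':  -4y

so (3x^2 + 6) + (-4y)·y' = 0, and therefore
  dy/dx = -(3x^2 + 6)/(-4y) = 3(x^2 + 2)/(4y)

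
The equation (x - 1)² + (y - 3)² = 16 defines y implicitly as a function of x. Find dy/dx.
Take d/dx of both sides. Since y is implicitly a function of x, the chain rule attaches a y' = dy/dx factor whenever we differentiate through y.

Set F(x, y) = (left side) − (right side), so the curve is F = 0. Differentiating each term of F:
  d/dx[(x - 1)^2] = 2x - 2
  d/dx[(y - 3)^2] = 2·y'(y - 3)
  d/dx[-16] = 0

Collecting, the y'-free part is the partial derivative in x and the y' coefficient is the partial derivative in y:
  ∂F/∂x = 2x - 2
  ∂F/∂y = 2y - 6

so d/dx[F(x, y(x))] = ∂F/∂x + (∂F/∂y)·y' = 0. Rearranging,
  dy/dx = -(∂F/∂x)/(∂F/∂y) = -(2x - 2)/(2y - 6) = (1 - x)/(y - 3)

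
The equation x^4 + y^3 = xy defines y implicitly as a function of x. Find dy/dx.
Differentiate both sides with respect to x, treating y as y(x). By the chain rule, any term containing y contributes a factor of y' = dy/dx when we differentiate it.

Move every term to one side and write the relation as F(x, y) = 0. Term by term,
  d/dx[x^4] = 4x^3
  d/dx[-xy] = -x·y' - y
  d/dx[y^3] = 3y^2·y'

The pieces without y' make up ∂F/∂x and the coefficient of y' is ∂F/∂y:
  ∂F/∂x = 4x^3 - y,
  ∂F/∂y = -x + 3y^2.

Since d/dx[F] = ∂F/∂x + (∂F/∂y)·y' = 0, solve for y':
  (∂F/∂y)·y' = -∂F/∂x
  dy/dx = -(∂F/∂x)/(∂F/∂y) = -(4x^3 - y)/(-x + 3y^2) = (4x^3 - y)/(x - 3y^2)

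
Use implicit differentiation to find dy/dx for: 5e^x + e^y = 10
Take d/dx of both sides. Since y is implicitly a function of x, the chain rule attaches a y' = dy/dx factor whenever we differentiate through y.

Set F(x, y) = (left side) − (right side), so the curve is F = 0. Differentiating each term of F:
  d/dx[5e^(x)] = 5e^(x)
  d/dx[e^(y)] = y'·e^(y)
  d/dx[-10] = 0

Collecting, the y'-free part is the partial derivative in x and the y' coefficient is the partial derivative in y:
  ∂F/∂x = 5e^(x)
  ∂F/∂y = e^(y)

so d/dx[F(x, y(x))] = ∂F/∂x + (∂F/∂y)·y' = 0. Rearranging,
  dy/dx = -(∂F/∂x)/(∂F/∂y) = -(5e^(x))/(e^(y)) = -5e^(x - y)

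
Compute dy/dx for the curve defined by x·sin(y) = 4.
Differentiate both sides with respect to x, treating y as y(x). By the chain rule, any term containing y contributes a factor of y' = dy/dx when we differentiate it.

Move every term to one side and write the relation as F(x, y) = 0. Term by term,
  d/dx[x·sin(y)] = x·y'·cos(y) + sin(y)
  d/dx[-4] = 0

The pieces without y' make up ∂F/∂x and the coefficient of y' is ∂F/∂y:
  ∂F/∂x = sin(y),
  ∂F/∂y = x·cos(y).

Since d/dx[F] = ∂F/∂x + (∂F/∂y)·y' = 0, solve for y':
  (∂F/∂y)·y' = -∂F/∂x
  dy/dx = -(∂F/∂x)/(∂F/∂y) = -(sin(y))/(x·cos(y)) = -tan(y)/x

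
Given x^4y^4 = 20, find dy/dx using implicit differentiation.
Differentiate both sides with respect to x, treating y as y(x). By the chain rule, any term containing y contributes a factor of y' = dy/dx when we differentiate it.

Move every term to one side and write the relation as F(x, y) = 0. Term by term,
  d/dx[x^4y^4] = 4x^4y^3·y' + 4x^3y^4
  d/dx[-20] = 0

The pieces without y' make up ∂F/∂x and the coefficient of y' is ∂F/∂y:
  ∂F/∂x = 4x^3y^4,
  ∂F/∂y = 4x^4y^3.

Since d/dx[F] = ∂F/∂x + (∂F/∂y)·y' = 0, solve for y':
  (∂F/∂y)·y' = -∂F/∂x
  dy/dx = -(∂F/∂x)/(∂F/∂y) = -(4x^3y^4)/(4x^4y^3) = -y/x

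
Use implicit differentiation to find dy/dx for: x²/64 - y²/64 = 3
Differentiate both sides with respect to x, treating y as y(x). By the chain rule, any term containing y contributes a factor of y' = dy/dx when we differentiate it.

Move every term to one side and write the relation as F(x, y) = 0. Term by term,
  d/dx[x^2/64] = x/32
  d/dx[-y^2/64] = -y·y'/32
  d/dx[-3] = 0

The pieces without y' make up ∂F/∂x and the coefficient of y' is ∂F/∂y:
  ∂F/∂x = x/32,
  ∂F/∂y = -y/32.

Since d/dx[F] = ∂F/∂x + (∂F/∂y)·y' = 0, solve for y':
  (∂F/∂y)·y' = -∂F/∂x
  dy/dx = -(∂F/∂x)/(∂F/∂y) = -(x/32)/(-y/32) = x/y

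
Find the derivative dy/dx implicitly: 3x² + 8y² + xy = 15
Apply d/dx to both sides, remembering that y depends on x. Each occurrence of y therefore brings in a y' = dy/dx via the chain rule.

With F(x, y) equal to the left-hand side minus the right, differentiate F term by term:
  d/dx[3x^2] = 6x
  d/dx[xy] = x·y' + y
  d/dx[8y^2] = 16y·y'
  d/dx[-15] = 0
Adding these up, d/dx[F] = 0 becomes
  (6x + y) + (x + 16y)·y' = 0,
so isolating y',
  dy/dx = -(6x + y)/(x + 16y) = (-6x - y)/(x + 16y)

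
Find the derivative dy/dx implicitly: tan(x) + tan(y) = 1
Differentiate the relation implicitly: treat y = y(x) and apply the chain rule, so every y-derivative picks up a y' = dy/dx factor.

With everything moved to the left-hand side, differentiate term by term:
  d/dx[tan(x)] = tan(x)^2 + 1
  d/dx[tan(y)] = y'(tan(y)^2 + 1)
  d/dx[-1] = 0

Separating the contributions that come from x directly and those that come through y:
  without y':      tan(x)^2 + 1
  multiplying y':  tan(y)^2 + 1

so (tan(x)^2 + 1) + (tan(y)^2 + 1)·y' = 0, and therefore
  dy/dx = -(tan(x)^2 + 1)/(tan(y)^2 + 1) = -cos(y)^2/cos(x)^2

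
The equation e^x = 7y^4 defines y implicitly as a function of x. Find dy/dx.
Apply d/dx to both sides, remembering that y depends on x. Each occurrence of y therefore brings in a y' = dy/dx via the chain rule.

With F(x, y) equal to the left-hand side minus the right, differentiate F term by term:
  d/dx[-7y^4] = -28y^3·y'
  d/dx[e^(x)] = e^(x)
Adding these up, d/dx[F] = 0 becomes
  (e^(x)) + (-28y^3)·y' = 0,
so isolating y',
  dy/dx = -(e^(x))/(-28y^3) = e^(x)/(28y^3)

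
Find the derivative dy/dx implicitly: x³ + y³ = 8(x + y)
Differentiate both sides with respect to x, treating y as y(x). By the chain rule, any term containing y contributes a factor of y' = dy/dx when we differentiate it.

Move every term to one side and write the relation as F(x, y) = 0. Term by term,
  d/dx[x^3] = 3x^2
  d/dx[-8x] = -8
  d/dx[y^3] = 3y^2·y'
  d/dx[-8y] = -8·y'

The pieces without y' make up ∂F/∂x and the coefficient of y' is ∂F/∂y:
  ∂F/∂x = 3x^2 - 8,
  ∂F/∂y = 3y^2 - 8.

Since d/dx[F] = ∂F/∂x + (∂F/∂y)·y' = 0, solve for y':
  (∂F/∂y)·y' = -∂F/∂x
  dy/dx = -(∂F/∂x)/(∂F/∂y) = -(3x^2 - 8)/(3y^2 - 8) = (8 - 3x^2)/(3y^2 - 8)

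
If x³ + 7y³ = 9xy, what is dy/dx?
Apply d/dx to both sides, remembering that y depends on x. Each occurrence of y therefore brings in a y' = dy/dx via the chain rule.

With F(x, y) equal to the left-hand side minus the right, differentiate F term by term:
  d/dx[x^3] = 3x^2
  d/dx[-9xy] = -9x·y' - 9y
  d/dx[7y^3] = 21y^2·y'
Adding these up, d/dx[F] = 0 becomes
  (3x^2 - 9y) + (-9x + 21y^2)·y' = 0,
so isolating y',
  dy/dx = -(3x^2 - 9y)/(-9x + 21y^2) = (x^2 - 3y)/(3x - 7y^2)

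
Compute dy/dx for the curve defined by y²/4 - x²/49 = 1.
Take d/dx of both sides. Since y is implicitly a function of x, the chain rule attaches a y' = dy/dx factor whenever we differentiate through y.

Set F(x, y) = (left side) − (right side), so the curve is F = 0. Differentiating each term of F:
  d/dx[-x^2/49] = -2x/49
  d/dx[y^2/4] = y·y'/2
  d/dx[-1] = 0

Collecting, the y'-free part is the partial derivative in x and the y' coefficient is the partial derivative in y:
  ∂F/∂x = -2x/49
  ∂F/∂y = y/2

so d/dx[F(x, y(x))] = ∂F/∂x + (∂F/∂y)·y' = 0. Rearranging,
  dy/dx = -(∂F/∂x)/(∂F/∂y) = -(-2x/49)/(y/2) = 4x/(49y)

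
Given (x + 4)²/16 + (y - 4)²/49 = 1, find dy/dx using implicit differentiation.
Differentiate the relation implicitly: treat y = y(x) and apply the chain rule, so every y-derivative picks up a y' = dy/dx factor.

With everything moved to the left-hand side, differentiate term by term:
  d/dx[(x + 4)^2/16] = x/8 + 1/2
  d/dx[(y - 4)^2/49] = 2·y'(y - 4)/49
  d/dx[-1] = 0

Separating the contributions that come from x directly and those that come through y:
  without y':      x/8 + 1/2
  multiplying y':  2y/49 - 8/49

so (x/8 + 1/2) + (2y/49 - 8/49)·y' = 0, and therefore
  dy/dx = -(x/8 + 1/2)/(2y/49 - 8/49)
        = -((x + 4)/8)/(2(y - 4)/49) = 49(-x - 4)/(16(y - 4))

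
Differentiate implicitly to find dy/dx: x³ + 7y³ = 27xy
Differentiate the relation implicitly: treat y = y(x) and apply the chain rule, so every y-derivative picks up a y' = dy/dx factor.

With everything moved to the left-hand side, differentiate term by term:
  d/dx[x^3] = 3x^2
  d/dx[-27xy] = -27x·y' - 27y
  d/dx[7y^3] = 21y^2·y'

Separating the contributions that come from x directly and those that come through y:
  without y':      3x^2 - 27y
  multiplying y':  -27x + 21y^2

so (3x^2 - 27y) + (-27x + 21y^2)·y' = 0, and therefore
  dy/dx = -(3x^2 - 27y)/(-27x + 21y^2) = (x^2 - 9y)/(9x - 7y^2)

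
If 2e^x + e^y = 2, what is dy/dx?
Take d/dx of both sides. Since y is implicitly a function of x, the chain rule attaches a y' = dy/dx factor whenever we differentiate through y.

Set F(x, y) = (left side) − (right side), so the curve is F = 0. Differentiating each term of F:
  d/dx[2e^(x)] = 2e^(x)
  d/dx[e^(y)] = y'·e^(y)
  d/dx[-2] = 0

Collecting, the y'-free part is the partial derivative in x and the y' coefficient is the partial derivative in y:
  ∂F/∂x = 2e^(x)
  ∂F/∂y = e^(y)

so d/dx[F(x, y(x))] = ∂F/∂x + (∂F/∂y)·y' = 0. Rearranging,
  dy/dx = -(∂F/∂x)/(∂F/∂y) = -(2e^(x))/(e^(y)) = -2e^(x - y)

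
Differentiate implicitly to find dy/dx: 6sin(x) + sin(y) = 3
Differentiate the relation implicitly: treat y = y(x) and apply the chain rule, so every y-derivative picks up a y' = dy/dx factor.

With everything moved to the left-hand side, differentiate term by term:
  d/dx[6sin(x)] = 6cos(x)
  d/dx[sin(y)] = y'·cos(y)
  d/dx[-3] = 0

Separating the contributions that come from x directly and those that come through y:
  without y':      6cos(x)
  multiplying y':  cos(y)

so (6cos(x)) + (cos(y))·y' = 0, and therefore
  dy/dx = -(6cos(x))/(cos(y)) = -6cos(x)/cos(y)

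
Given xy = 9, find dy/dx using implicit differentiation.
Differentiate the relation implicitly: treat y = y(x) and apply the chain rule, so every y-derivative picks up a y' = dy/dx factor.

With everything moved to the left-hand side, differentiate term by term:
  d/dx[xy] = x·y' + y
  d/dx[-9] = 0

Separating the contributions that come from x directly and those that come through y:
  without y':      y
  multiplying y':  x

so (y) + (x)·y' = 0, and therefore
  dy/dx = -(y)/(x) = -y/x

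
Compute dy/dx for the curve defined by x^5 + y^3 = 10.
Differentiate both sides with respect to x, treating y as y(x). By the chain rule, any term containing y contributes a factor of y' = dy/dx when we differentiate it.

Move every term to one side and write the relation as F(x, y) = 0. Term by term,
  d/dx[x^5] = 5x^4
  d/dx[y^3] = 3y^2·y'
  d/dx[-10] = 0

The pieces without y' make up ∂F/∂x and the coefficient of y' is ∂F/∂y:
  ∂F/∂x = 5x^4,
  ∂F/∂y = 3y^2.

Since d/dx[F] = ∂F/∂x + (∂F/∂y)·y' = 0, solve for y':
  (∂F/∂y)·y' = -∂F/∂x
  dy/dx = -(∂F/∂x)/(∂F/∂y) = -(5x^4)/(3y^2) = -5x^4/(3y^2)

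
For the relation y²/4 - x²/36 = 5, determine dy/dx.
Differentiate both sides with respect to x, treating y as y(x). By the chain rule, any term containing y contributes a factor of y' = dy/dx when we differentiate it.

Move every term to one side and write the relation as F(x, y) = 0. Term by term,
  d/dx[-x^2/36] = -x/18
  d/dx[y^2/4] = y·y'/2
  d/dx[-5] = 0

The pieces without y' make up ∂F/∂x and the coefficient of y' is ∂F/∂y:
  ∂F/∂x = -x/18,
  ∂F/∂y = y/2.

Since d/dx[F] = ∂F/∂x + (∂F/∂y)·y' = 0, solve for y':
  (∂F/∂y)·y' = -∂F/∂x
  dy/dx = -(∂F/∂x)/(∂F/∂y) = -(-x/18)/(y/2) = x/(9y)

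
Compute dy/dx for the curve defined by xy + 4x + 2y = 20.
Differentiate both sides with respect to x, treating y as y(x). By the chain rule, any term containing y contributes a factor of y' = dy/dx when we differentiate it.

Move every term to one side and write the relation as F(x, y) = 0. Term by term,
  d/dx[xy] = x·y' + y
  d/dx[4x] = 4
  d/dx[2y] = 2·y'
  d/dx[-20] = 0

The pieces without y' make up ∂F/∂x and the coefficient of y' is ∂F/∂y:
  ∂F/∂x = y + 4,
  ∂F/∂y = x + 2.

Since d/dx[F] = ∂F/∂x + (∂F/∂y)·y' = 0, solve for y':
  (∂F/∂y)·y' = -∂F/∂x
  dy/dx = -(∂F/∂x)/(∂F/∂y) = -(y + 4)/(x + 2) = (-y - 4)/(x + 2)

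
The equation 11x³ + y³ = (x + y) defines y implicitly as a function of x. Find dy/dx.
Apply d/dx to both sides, remembering that y depends on x. Each occurrence of y therefore brings in a y' = dy/dx via the chain rule.

With F(x, y) equal to the left-hand side minus the right, differentiate F term by term:
  d/dx[11x^3] = 33x^2
  d/dx[-x] = -1
  d/dx[y^3] = 3y^2·y'
  d/dx[-y] = -y'
Adding these up, d/dx[F] = 0 becomes
  (33x^2 - 1) + (3y^2 - 1)·y' = 0,
so isolating y',
  dy/dx = -(33x^2 - 1)/(3y^2 - 1) = (1 - 33x^2)/(3y^2 - 1)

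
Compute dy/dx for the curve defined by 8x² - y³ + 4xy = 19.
Differentiate both sides with respect to x, treating y as y(x). By the chain rule, any term containing y contributes a factor of y' = dy/dx when we differentiate it.

Move every term to one side and write the relation as F(x, y) = 0. Term by term,
  d/dx[8x^2] = 16x
  d/dx[4xy] = 4x·y' + 4y
  d/dx[-y^3] = -3y^2·y'
  d/dx[-19] = 0

The pieces without y' make up ∂F/∂x and the coefficient of y' is ∂F/∂y:
  ∂F/∂x = 16x + 4y,
  ∂F/∂y = 4x - 3y^2.

Since d/dx[F] = ∂F/∂x + (∂F/∂y)·y' = 0, solve for y':
  (∂F/∂y)·y' = -∂F/∂x
  dy/dx = -(∂F/∂x)/(∂F/∂y) = -(16x + 4y)/(4x - 3y^2) = 4(-4x - y)/(4x - 3y^2)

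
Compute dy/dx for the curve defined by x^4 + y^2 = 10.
Take d/dx of both sides. Since y is implicitly a function of x, the chain rule attaches a y' = dy/dx factor whenever we differentiate through y.

Set F(x, y) = (left side) − (right side), so the curve is F = 0. Differentiating each term of F:
  d/dx[x^4] = 4x^3
  d/dx[y^2] = 2y·y'
  d/dx[-10] = 0

Collecting, the y'-free part is the partial derivative in x and the y' coefficient is the partial derivative in y:
  ∂F/∂x = 4x^3
  ∂F/∂y = 2y

so d/dx[F(x, y(x))] = ∂F/∂x + (∂F/∂y)·y' = 0. Rearranging,
  dy/dx = -(∂F/∂x)/(∂F/∂y) = -(4x^3)/(2y) = -2x^3/y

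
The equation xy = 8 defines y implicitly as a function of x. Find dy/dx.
Differentiate both sides with respect to x, treating y as y(x). By the chain rule, any term containing y contributes a factor of y' = dy/dx when we differentiate it.

Move every term to one side and write the relation as F(x, y) = 0. Term by term,
  d/dx[xy] = x·y' + y
  d/dx[-8] = 0

The pieces without y' make up ∂F/∂x and the coefficient of y' is ∂F/∂y:
  ∂F/∂x = y,
  ∂F/∂y = x.

Since d/dx[F] = ∂F/∂x + (∂F/∂y)·y' = 0, solve for y':
  (∂F/∂y)·y' = -∂F/∂x
  dy/dx = -(∂F/∂x)/(∂F/∂y) = -(y)/(x) = -y/x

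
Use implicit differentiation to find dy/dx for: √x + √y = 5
Differentiate the relation implicitly: treat y = y(x) and apply the chain rule, so every y-derivative picks up a y' = dy/dx factor.

With everything moved to the left-hand side, differentiate term by term:
  d/dx[√(x)] = 1/(2√(x))
  d/dx[√(y)] = y'/(2√(y))
  d/dx[-5] = 0

Separating the contributions that come from x directly and those that come through y:
  without y':      1/(2√(x))
  multiplying y':  1/(2√(y))

so (1/(2√(x))) + (1/(2√(y)))·y' = 0, and therefore
  dy/dx = -(1/(2√(x)))/(1/(2√(y))) = -√(y)/√(x)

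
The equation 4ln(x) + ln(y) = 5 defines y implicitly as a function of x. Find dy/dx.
Differentiate both sides with respect to x, treating y as y(x). By the chain rule, any term containing y contributes a factor of y' = dy/dx when we differentiate it.

Move every term to one side and write the relation as F(x, y) = 0. Term by term,
  d/dx[4ln(x)] = 4/x
  d/dx[ln(y)] = y'/y
  d/dx[-5] = 0

The pieces without y' make up ∂F/∂x and the coefficient of y' is ∂F/∂y:
  ∂F/∂x = 4/x,
  ∂F/∂y = 1/y.

Since d/dx[F] = ∂F/∂x + (∂F/∂y)·y' = 0, solve for y':
  (∂F/∂y)·y' = -∂F/∂x
  dy/dx = -(∂F/∂x)/(∂F/∂y) = -(4/x)/(1/y) = -4y/x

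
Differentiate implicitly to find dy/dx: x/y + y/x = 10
Differentiate the relation implicitly: treat y = y(x) and apply the chain rule, so every y-derivative picks up a y' = dy/dx factor.

With everything moved to the left-hand side, differentiate term by term:
  d/dx[x/y] = -x·y'/y^2 + 1/y
  d/dx[y/x] = y'/x - y/x^2
  d/dx[-10] = 0

Separating the contributions that come from x directly and those that come through y:
  without y':      1/y - y/x^2
  multiplying y':  -x/y^2 + 1/x

so (1/y - y/x^2) + (-x/y^2 + 1/x)·y' = 0, and therefore
  dy/dx = -(1/y - y/x^2)/(-x/y^2 + 1/x)
        = -((x - y)(x + y)/(x^2y))/(-(x - y)(x + y)/(xy^2)) = y/x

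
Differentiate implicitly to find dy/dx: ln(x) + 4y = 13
Take d/dx of both sides. Since y is implicitly a function of x, the chain rule attaches a y' = dy/dx factor whenever we differentiate through y.

Set F(x, y) = (left side) − (right side), so the curve is F = 0. Differentiating each term of F:
  d/dx[4y] = 4·y'
  d/dx[ln(x)] = 1/x
  d/dx[-13] = 0

Collecting, the y'-free part is the partial derivative in x and the y' coefficient is the partial derivative in y:
  ∂F/∂x = 1/x
  ∂F/∂y = 4

so d/dx[F(x, y(x))] = ∂F/∂x + (∂F/∂y)·y' = 0. Rearranging,
  dy/dx = -(∂F/∂x)/(∂F/∂y) = -(1/x)/(4) = -1/(4x)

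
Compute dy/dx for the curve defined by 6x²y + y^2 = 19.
Differentiate both sides with respect to x, treating y as y(x). By the chain rule, any term containing y contributes a factor of y' = dy/dx when we differentiate it.

Move every term to one side and write the relation as F(x, y) = 0. Term by term,
  d/dx[6x^2y] = 6x^2·y' + 12xy
  d/dx[y^2] = 2y·y'
  d/dx[-19] = 0

The pieces without y' make up ∂F/∂x and the coefficient of y' is ∂F/∂y:
  ∂F/∂x = 12xy,
  ∂F/∂y = 6x^2 + 2y.

Since d/dx[F] = ∂F/∂x + (∂F/∂y)·y' = 0, solve for y':
  (∂F/∂y)·y' = -∂F/∂x
  dy/dx = -(∂F/∂x)/(∂F/∂y) = -(12xy)/(6x^2 + 2y) = -6xy/(3x^2 + y)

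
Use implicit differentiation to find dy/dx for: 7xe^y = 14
Take d/dx of both sides. Since y is implicitly a function of x, the chain rule attaches a y' = dy/dx factor whenever we differentiate through y.

Set F(x, y) = (left side) − (right side), so the curve is F = 0. Differentiating each term of F:
  d/dx[7x·e^(y)] = 7x·y'·e^(y) + 7e^(y)
  d/dx[-14] = 0

Collecting, the y'-free part is the partial derivative in x and the y' coefficient is the partial derivative in y:
  ∂F/∂x = 7e^(y)
  ∂F/∂y = 7x·e^(y)

so d/dx[F(x, y(x))] = ∂F/∂x + (∂F/∂y)·y' = 0. Rearranging,
  dy/dx = -(∂F/∂x)/(∂F/∂y) = -(7e^(y))/(7x·e^(y)) = -1/x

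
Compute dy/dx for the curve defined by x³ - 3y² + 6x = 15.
Differentiate the relation implicitly: treat y = y(x) and apply the chain rule, so every y-derivative picks up a y' = dy/dx factor.

With everything moved to the left-hand side, differentiate term by term:
  d/dx[x^3] = 3x^2
  d/dx[6x] = 6
  d/dx[-3y^2] = -6y·y'
  d/dx[-15] = 0

Separating the contributions that come from x directly and those that come through y:
  without y':      3x^2 + 6
  multiplying y':  -6y

so (3x^2 + 6) + (-6y)·y' = 0, and therefore
  dy/dx = -(3x^2 + 6)/(-6y) = (x^2 + 2)/(2y)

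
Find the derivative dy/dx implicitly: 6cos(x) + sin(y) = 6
Differentiate the relation implicitly: treat y = y(x) and apply the chain rule, so every y-derivative picks up a y' = dy/dx factor.

With everything moved to the left-hand side, differentiate term by term:
  d/dx[sin(y)] = y'·cos(y)
  d/dx[6cos(x)] = -6sin(x)
  d/dx[-6] = 0

Separating the contributions that come from x directly and those that come through y:
  without y':      -6sin(x)
  multiplying y':  cos(y)

so (-6sin(x)) + (cos(y))·y' = 0, and therefore
  dy/dx = -(-6sin(x))/(cos(y)) = 6sin(x)/cos(y)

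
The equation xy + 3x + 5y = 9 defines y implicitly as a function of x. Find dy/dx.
Differentiate the relation implicitly: treat y = y(x) and apply the chain rule, so every y-derivative picks up a y' = dy/dx factor.

With everything moved to the left-hand side, differentiate term by term:
  d/dx[xy] = x·y' + y
  d/dx[3x] = 3
  d/dx[5y] = 5·y'
  d/dx[-9] = 0

Separating the contributions that come from x directly and those that come through y:
  without y':      y + 3
  multiplying y':  x + 5

so (y + 3) + (x + 5)·y' = 0, and therefore
  dy/dx = -(y + 3)/(x + 5) = (-y - 3)/(x + 5)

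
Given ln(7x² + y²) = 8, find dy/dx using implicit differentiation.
Apply d/dx to both sides, remembering that y depends on x. Each occurrence of y therefore brings in a y' = dy/dx via the chain rule.

With F(x, y) equal to the left-hand side minus the right, differentiate F term by term:
  d/dx[ln(7x^2 + y^2)] = (14x + 2y·y')/(7x^2 + y^2)
  d/dx[-8] = 0
Adding these up, d/dx[F] = 0 becomes
  (14x/(7x^2 + y^2)) + (2y/(7x^2 + y^2))·y' = 0,
so isolating y',
  dy/dx = -(14x/(7x^2 + y^2))/(2y/(7x^2 + y^2)) = -7x/y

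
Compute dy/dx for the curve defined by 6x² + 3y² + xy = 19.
Take d/dx of both sides. Since y is implicitly a function of x, the chain rule attaches a y' = dy/dx factor whenever we differentiate through y.

Set F(x, y) = (left side) − (right side), so the curve is F = 0. Differentiating each term of F:
  d/dx[6x^2] = 12x
  d/dx[xy] = x·y' + y
  d/dx[3y^2] = 6y·y'
  d/dx[-19] = 0

Collecting, the y'-free part is the partial derivative in x and the y' coefficient is the partial derivative in y:
  ∂F/∂x = 12x + y
  ∂F/∂y = x + 6y

so d/dx[F(x, y(x))] = ∂F/∂x + (∂F/∂y)·y' = 0. Rearranging,
  dy/dx = -(∂F/∂x)/(∂F/∂y) = -(12x + y)/(x + 6y) = (-12x - y)/(x + 6y)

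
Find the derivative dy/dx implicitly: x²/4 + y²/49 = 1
Take d/dx of both sides. Since y is implicitly a function of x, the chain rule attaches a y' = dy/dx factor whenever we differentiate through y.

Set F(x, y) = (left side) − (right side), so the curve is F = 0. Differentiating each term of F:
  d/dx[x^2/4] = x/2
  d/dx[y^2/49] = 2y·y'/49
  d/dx[-1] = 0

Collecting, the y'-free part is the partial derivative in x and the y' coefficient is the partial derivative in y:
  ∂F/∂x = x/2
  ∂F/∂y = 2y/49

so d/dx[F(x, y(x))] = ∂F/∂x + (∂F/∂y)·y' = 0. Rearranging,
  dy/dx = -(∂F/∂x)/(∂F/∂y) = -(x/2)/(2y/49) = -49x/(4y)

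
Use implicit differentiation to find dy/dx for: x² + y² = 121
Take d/dx of both sides. Since y is implicitly a function of x, the chain rule attaches a y' = dy/dx factor whenever we differentiate through y.

Set F(x, y) = (left side) − (right side), so the curve is F = 0. Differentiating each term of F:
  d/dx[x^2] = 2x
  d/dx[y^2] = 2y·y'
  d/dx[-121] = 0

Collecting, the y'-free part is the partial derivative in x and the y' coefficient is the partial derivative in y:
  ∂F/∂x = 2x
  ∂F/∂y = 2y

so d/dx[F(x, y(x))] = ∂F/∂x + (∂F/∂y)·y' = 0. Rearranging,
  dy/dx = -(∂F/∂x)/(∂F/∂y) = -(2x)/(2y) = -x/y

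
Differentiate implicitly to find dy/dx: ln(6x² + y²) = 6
Differentiate the relation implicitly: treat y = y(x) and apply the chain rule, so every y-derivative picks up a y' = dy/dx factor.

With everything moved to the left-hand side, differentiate term by term:
  d/dx[ln(6x^2 + y^2)] = (12x + 2y·y')/(6x^2 + y^2)
  d/dx[-6] = 0

Separating the contributions that come from x directly and those that come through y:
  without y':      12x/(6x^2 + y^2)
  multiplying y':  2y/(6x^2 + y^2)

so (12x/(6x^2 + y^2)) + (2y/(6x^2 + y^2))·y' = 0, and therefore
  dy/dx = -(12x/(6x^2 + y^2))/(2y/(6x^2 + y^2)) = -6x/y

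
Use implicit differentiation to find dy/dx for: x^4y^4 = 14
Take d/dx of both sides. Since y is implicitly a function of x, the chain rule attaches a y' = dy/dx factor whenever we differentiate through y.

Set F(x, y) = (left side) − (right side), so the curve is F = 0. Differentiating each term of F:
  d/dx[x^4y^4] = 4x^4y^3·y' + 4x^3y^4
  d/dx[-14] = 0

Collecting, the y'-free part is the partial derivative in x and the y' coefficient is the partial derivative in y:
  ∂F/∂x = 4x^3y^4
  ∂F/∂y = 4x^4y^3

so d/dx[F(x, y(x))] = ∂F/∂x + (∂F/∂y)·y' = 0. Rearranging,
  dy/dx = -(∂F/∂x)/(∂F/∂y) = -(4x^3y^4)/(4x^4y^3) = -y/x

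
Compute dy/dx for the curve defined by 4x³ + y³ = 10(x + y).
Differentiate the relation implicitly: treat y = y(x) and apply the chain rule, so every y-derivative picks up a y' = dy/dx factor.

With everything moved to the left-hand side, differentiate term by term:
  d/dx[4x^3] = 12x^2
  d/dx[-10x] = -10
  d/dx[y^3] = 3y^2·y'
  d/dx[-10y] = -10·y'

Separating the contributions that come from x directly and those that come through y:
  without y':      12x^2 - 10
  multiplying y':  3y^2 - 10

so (12x^2 - 10) + (3y^2 - 10)·y' = 0, and therefore
  dy/dx = -(12x^2 - 10)/(3y^2 - 10) = 2(5 - 6x^2)/(3y^2 - 10)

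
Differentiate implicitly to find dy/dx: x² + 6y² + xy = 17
Differentiate both sides with respect to x, treating y as y(x). By the chain rule, any term containing y contributes a factor of y' = dy/dx when we differentiate it.

Move every term to one side and write the relation as F(x, y) = 0. Term by term,
  d/dx[x^2] = 2x
  d/dx[xy] = x·y' + y
  d/dx[6y^2] = 12y·y'
  d/dx[-17] = 0

The pieces without y' make up ∂F/∂x and the coefficient of y' is ∂F/∂y:
  ∂F/∂x = 2x + y,
  ∂F/∂y = x + 12y.

Since d/dx[F] = ∂F/∂x + (∂F/∂y)·y' = 0, solve for y':
  (∂F/∂y)·y' = -∂F/∂x
  dy/dx = -(∂F/∂x)/(∂F/∂y) = -(2x + y)/(x + 12y) = (-2x - y)/(x + 12y)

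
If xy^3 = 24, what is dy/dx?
Apply d/dx to both sides, remembering that y depends on x. Each occurrence of y therefore brings in a y' = dy/dx via the chain rule.

With F(x, y) equal to the left-hand side minus the right, differentiate F term by term:
  d/dx[xy^3] = 3xy^2·y' + y^3
  d/dx[-24] = 0
Adding these up, d/dx[F] = 0 becomes
  (y^3) + (3xy^2)·y' = 0,
so isolating y',
  dy/dx = -(y^3)/(3xy^2) = -y/(3x)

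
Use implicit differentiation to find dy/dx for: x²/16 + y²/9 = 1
Differentiate the relation implicitly: treat y = y(x) and apply the chain rule, so every y-derivative picks up a y' = dy/dx factor.

With everything moved to the left-hand side, differentiate term by term:
  d/dx[x^2/16] = x/8
  d/dx[y^2/9] = 2y·y'/9
  d/dx[-1] = 0

Separating the contributions that come from x directly and those that come through y:
  without y':      x/8
  multiplying y':  2y/9

so (x/8) + (2y/9)·y' = 0, and therefore
  dy/dx = -(x/8)/(2y/9) = -9x/(16y)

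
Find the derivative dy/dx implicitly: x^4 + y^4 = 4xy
Apply d/dx to both sides, remembering that y depends on x. Each occurrence of y therefore brings in a y' = dy/dx via the chain rule.

With F(x, y) equal to the left-hand side minus the right, differentiate F term by term:
  d/dx[x^4] = 4x^3
  d/dx[-4xy] = -4x·y' - 4y
  d/dx[y^4] = 4y^3·y'
Adding these up, d/dx[F] = 0 becomes
  (4x^3 - 4y) + (-4x + 4y^3)·y' = 0,
so isolating y',
  dy/dx = -(4x^3 - 4y)/(-4x + 4y^3) = (x^3 - y)/(x - y^3)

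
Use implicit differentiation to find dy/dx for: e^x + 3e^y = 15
Take d/dx of both sides. Since y is implicitly a function of x, the chain rule attaches a y' = dy/dx factor whenever we differentiate through y.

Set F(x, y) = (left side) − (right side), so the curve is F = 0. Differentiating each term of F:
  d/dx[e^(x)] = e^(x)
  d/dx[3e^(y)] = 3·y'·e^(y)
  d/dx[-15] = 0

Collecting, the y'-free part is the partial derivative in x and the y' coefficient is the partial derivative in y:
  ∂F/∂x = e^(x)
  ∂F/∂y = 3e^(y)

so d/dx[F(x, y(x))] = ∂F/∂x + (∂F/∂y)·y' = 0. Rearranging,
  dy/dx = -(∂F/∂x)/(∂F/∂y) = -(e^(x))/(3e^(y)) = -e^(x - y)/3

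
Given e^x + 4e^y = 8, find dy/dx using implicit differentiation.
Differentiate both sides with respect to x, treating y as y(x). By the chain rule, any term containing y contributes a factor of y' = dy/dx when we differentiate it.

Move every term to one side and write the relation as F(x, y) = 0. Term by term,
  d/dx[e^(x)] = e^(x)
  d/dx[4e^(y)] = 4·y'·e^(y)
  d/dx[-8] = 0

The pieces without y' make up ∂F/∂x and the coefficient of y' is ∂F/∂y:
  ∂F/∂x = e^(x),
  ∂F/∂y = 4e^(y).

Since d/dx[F] = ∂F/∂x + (∂F/∂y)·y' = 0, solve for y':
  (∂F/∂y)·y' = -∂F/∂x
  dy/dx = -(∂F/∂x)/(∂F/∂y) = -(e^(x))/(4e^(y)) = -e^(x - y)/4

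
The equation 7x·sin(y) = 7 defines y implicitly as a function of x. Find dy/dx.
Differentiate the relation implicitly: treat y = y(x) and apply the chain rule, so every y-derivative picks up a y' = dy/dx factor.

With everything moved to the left-hand side, differentiate term by term:
  d/dx[7x·sin(y)] = 7x·y'·cos(y) + 7sin(y)
  d/dx[-7] = 0

Separating the contributions that come from x directly and those that come through y:
  without y':      7sin(y)
  multiplying y':  7x·cos(y)

so (7sin(y)) + (7x·cos(y))·y' = 0, and therefore
  dy/dx = -(7sin(y))/(7x·cos(y)) = -tan(y)/x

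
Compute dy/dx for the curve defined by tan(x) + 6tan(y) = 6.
Differentiate the relation implicitly: treat y = y(x) and apply the chain rule, so every y-derivative picks up a y' = dy/dx factor.

With everything moved to the left-hand side, differentiate term by term:
  d/dx[tan(x)] = tan(x)^2 + 1
  d/dx[6tan(y)] = 6·y'(tan(y)^2 + 1)
  d/dx[-6] = 0

Separating the contributions that come from x directly and those that come through y:
  without y':      tan(x)^2 + 1
  multiplying y':  6tan(y)^2 + 6

so (tan(x)^2 + 1) + (6tan(y)^2 + 6)·y' = 0, and therefore
  dy/dx = -(tan(x)^2 + 1)/(6tan(y)^2 + 6) = -cos(y)^2/(6cos(x)^2)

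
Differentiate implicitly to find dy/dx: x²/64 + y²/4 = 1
Apply d/dx to both sides, remembering that y depends on x. Each occurrence of y therefore brings in a y' = dy/dx via the chain rule.

With F(x, y) equal to the left-hand side minus the right, differentiate F term by term:
  d/dx[x^2/64] = x/32
  d/dx[y^2/4] = y·y'/2
  d/dx[-1] = 0
Adding these up, d/dx[F] = 0 becomes
  (x/32) + (y/2)·y' = 0,
so isolating y',
  dy/dx = -(x/32)/(y/2) = -x/(16y)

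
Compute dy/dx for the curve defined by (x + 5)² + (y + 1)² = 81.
Take d/dx of both sides. Since y is implicitly a function of x, the chain rule attaches a y' = dy/dx factor whenever we differentiate through y.

Set F(x, y) = (left side) − (right side), so the curve is F = 0. Differentiating each term of F:
  d/dx[(x + 5)^2] = 2x + 10
  d/dx[(y + 1)^2] = 2·y'(y + 1)
  d/dx[-81] = 0

Collecting, the y'-free part is the partial derivative in x and the y' coefficient is the partial derivative in y:
  ∂F/∂x = 2x + 10
  ∂F/∂y = 2y + 2

so d/dx[F(x, y(x))] = ∂F/∂x + (∂F/∂y)·y' = 0. Rearranging,
  dy/dx = -(∂F/∂x)/(∂F/∂y) = -(2x + 10)/(2y + 2) = (-x - 5)/(y + 1)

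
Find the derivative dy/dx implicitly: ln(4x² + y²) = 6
Differentiate the relation implicitly: treat y = y(x) and apply the chain rule, so every y-derivative picks up a y' = dy/dx factor.

With everything moved to the left-hand side, differentiate term by term:
  d/dx[ln(4x^2 + y^2)] = (8x + 2y·y')/(4x^2 + y^2)
  d/dx[-6] = 0

Separating the contributions that come from x directly and those that come through y:
  without y':      8x/(4x^2 + y^2)
  multiplying y':  2y/(4x^2 + y^2)

so (8x/(4x^2 + y^2)) + (2y/(4x^2 + y^2))·y' = 0, and therefore
  dy/dx = -(8x/(4x^2 + y^2))/(2y/(4x^2 + y^2)) = -4x/y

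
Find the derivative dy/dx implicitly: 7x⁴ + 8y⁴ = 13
Differentiate both sides with respect to x, treating y as y(x). By the chain rule, any term containing y contributes a factor of y' = dy/dx when we differentiate it.

Move every term to one side and write the relation as F(x, y) = 0. Term by term,
  d/dx[7x^4] = 28x^3
  d/dx[8y^4] = 32y^3·y'
  d/dx[-13] = 0

The pieces without y' make up ∂F/∂x and the coefficient of y' is ∂F/∂y:
  ∂F/∂x = 28x^3,
  ∂F/∂y = 32y^3.

Since d/dx[F] = ∂F/∂x + (∂F/∂y)·y' = 0, solve for y':
  (∂F/∂y)·y' = -∂F/∂x
  dy/dx = -(∂F/∂x)/(∂F/∂y) = -(28x^3)/(32y^3) = -7x^3/(8y^3)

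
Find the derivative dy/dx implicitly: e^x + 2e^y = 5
Differentiate both sides with respect to x, treating y as y(x). By the chain rule, any term containing y contributes a factor of y' = dy/dx when we differentiate it.

Move every term to one side and write the relation as F(x, y) = 0. Term by term,
  d/dx[e^(x)] = e^(x)
  d/dx[2e^(y)] = 2·y'·e^(y)
  d/dx[-5] = 0

The pieces without y' make up ∂F/∂x and the coefficient of y' is ∂F/∂y:
  ∂F/∂x = e^(x),
  ∂F/∂y = 2e^(y).

Since d/dx[F] = ∂F/∂x + (∂F/∂y)·y' = 0, solve for y':
  (∂F/∂y)·y' = -∂F/∂x
  dy/dx = -(∂F/∂x)/(∂F/∂y) = -(e^(x))/(2e^(y)) = -e^(x - y)/2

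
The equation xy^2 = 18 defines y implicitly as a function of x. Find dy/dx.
Differentiate both sides with respect to x, treating y as y(x). By the chain rule, any term containing y contributes a factor of y' = dy/dx when we differentiate it.

Move every term to one side and write the relation as F(x, y) = 0. Term by term,
  d/dx[xy^2] = 2xy·y' + y^2
  d/dx[-18] = 0

The pieces without y' make up ∂F/∂x and the coefficient of y' is ∂F/∂y:
  ∂F/∂x = y^2,
  ∂F/∂y = 2xy.

Since d/dx[F] = ∂F/∂x + (∂F/∂y)·y' = 0, solve for y':
  (∂F/∂y)·y' = -∂F/∂x
  dy/dx = -(∂F/∂x)/(∂F/∂y) = -(y^2)/(2xy) = -y/(2x)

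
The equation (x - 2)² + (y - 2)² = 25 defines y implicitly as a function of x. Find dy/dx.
Apply d/dx to both sides, remembering that y depends on x. Each occurrence of y therefore brings in a y' = dy/dx via the chain rule.

With F(x, y) equal to the left-hand side minus the right, differentiate F term by term:
  d/dx[(x - 2)^2] = 2x - 4
  d/dx[(y - 2)^2] = 2·y'(y - 2)
  d/dx[-25] = 0
Adding these up, d/dx[F] = 0 becomes
  (2x - 4) + (2y - 4)·y' = 0,
so isolating y',
  dy/dx = -(2x - 4)/(2y - 4) = (2 - x)/(y - 2)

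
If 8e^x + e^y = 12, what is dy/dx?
Differentiate the relation implicitly: treat y = y(x) and apply the chain rule, so every y-derivative picks up a y' = dy/dx factor.

With everything moved to the left-hand side, differentiate term by term:
  d/dx[8e^(x)] = 8e^(x)
  d/dx[e^(y)] = y'·e^(y)
  d/dx[-12] = 0

Separating the contributions that come from x directly and those that come through y:
  without y':      8e^(x)
  multiplying y':  e^(y)

so (8e^(x)) + (e^(y))·y' = 0, and therefore
  dy/dx = -(8e^(x))/(e^(y)) = -8e^(x - y)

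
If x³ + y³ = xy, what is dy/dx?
Take d/dx of both sides. Since y is implicitly a function of x, the chain rule attaches a y' = dy/dx factor whenever we differentiate through y.

Set F(x, y) = (left side) − (right side), so the curve is F = 0. Differentiating each term of F:
  d/dx[x^3] = 3x^2
  d/dx[-xy] = -x·y' - y
  d/dx[y^3] = 3y^2·y'

Collecting, the y'-free part is the partial derivative in x and the y' coefficient is the partial derivative in y:
  ∂F/∂x = 3x^2 - y
  ∂F/∂y = -x + 3y^2

so d/dx[F(x, y(x))] = ∂F/∂x + (∂F/∂y)·y' = 0. Rearranging,
  dy/dx = -(∂F/∂x)/(∂F/∂y) = -(3x^2 - y)/(-x + 3y^2) = (3x^2 - y)/(x - 3y^2)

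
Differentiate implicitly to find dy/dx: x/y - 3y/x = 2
Apply d/dx to both sides, remembering that y depends on x. Each occurrence of y therefore brings in a y' = dy/dx via the chain rule.

With F(x, y) equal to the left-hand side minus the right, differentiate F term by term:
  d/dx[x/y] = -x·y'/y^2 + 1/y
  d/dx[-3y/x] = -3·y'/x + 3y/x^2
  d/dx[-2] = 0
Adding these up, d/dx[F] = 0 becomes
  (1/y + 3y/x^2) + (-x/y^2 - 3/x)·y' = 0,
so isolating y',
  dy/dx = -(1/y + 3y/x^2)/(-x/y^2 - 3/x)
        = -((x^2 + 3y^2)/(x^2y))/(-(x^2 + 3y^2)/(xy^2)) = y/x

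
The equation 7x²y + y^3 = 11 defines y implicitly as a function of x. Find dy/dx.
Differentiate the relation implicitly: treat y = y(x) and apply the chain rule, so every y-derivative picks up a y' = dy/dx factor.

With everything moved to the left-hand side, differentiate term by term:
  d/dx[7x^2y] = 7x^2·y' + 14xy
  d/dx[y^3] = 3y^2·y'
  d/dx[-11] = 0

Separating the contributions that come from x directly and those that come through y:
  without y':      14xy
  multiplying y':  7x^2 + 3y^2

so (14xy) + (7x^2 + 3y^2)·y' = 0, and therefore
  dy/dx = -(14xy)/(7x^2 + 3y^2) = -14xy/(7x^2 + 3y^2)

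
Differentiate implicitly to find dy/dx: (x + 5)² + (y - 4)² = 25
Take d/dx of both sides. Since y is implicitly a function of x, the chain rule attaches a y' = dy/dx factor whenever we differentiate through y.

Set F(x, y) = (left side) − (right side), so the curve is F = 0. Differentiating each term of F:
  d/dx[(x + 5)^2] = 2x + 10
  d/dx[(y - 4)^2] = 2·y'(y - 4)
  d/dx[-25] = 0

Collecting, the y'-free part is the partial derivative in x and the y' coefficient is the partial derivative in y:
  ∂F/∂x = 2x + 10
  ∂F/∂y = 2y - 8

so d/dx[F(x, y(x))] = ∂F/∂x + (∂F/∂y)·y' = 0. Rearranging,
  dy/dx = -(∂F/∂x)/(∂F/∂y) = -(2x + 10)/(2y - 8) = (-x - 5)/(y - 4)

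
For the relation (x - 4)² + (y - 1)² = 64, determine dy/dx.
Differentiate the relation implicitly: treat y = y(x) and apply the chain rule, so every y-derivative picks up a y' = dy/dx factor.

With everything moved to the left-hand side, differentiate term by term:
  d/dx[(x - 4)^2] = 2x - 8
  d/dx[(y - 1)^2] = 2·y'(y - 1)
  d/dx[-64] = 0

Separating the contributions that come from x directly and those that come through y:
  without y':      2x - 8
  multiplying y':  2y - 2

so (2x - 8) + (2y - 2)·y' = 0, and therefore
  dy/dx = -(2x - 8)/(2y - 2) = (4 - x)/(y - 1)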